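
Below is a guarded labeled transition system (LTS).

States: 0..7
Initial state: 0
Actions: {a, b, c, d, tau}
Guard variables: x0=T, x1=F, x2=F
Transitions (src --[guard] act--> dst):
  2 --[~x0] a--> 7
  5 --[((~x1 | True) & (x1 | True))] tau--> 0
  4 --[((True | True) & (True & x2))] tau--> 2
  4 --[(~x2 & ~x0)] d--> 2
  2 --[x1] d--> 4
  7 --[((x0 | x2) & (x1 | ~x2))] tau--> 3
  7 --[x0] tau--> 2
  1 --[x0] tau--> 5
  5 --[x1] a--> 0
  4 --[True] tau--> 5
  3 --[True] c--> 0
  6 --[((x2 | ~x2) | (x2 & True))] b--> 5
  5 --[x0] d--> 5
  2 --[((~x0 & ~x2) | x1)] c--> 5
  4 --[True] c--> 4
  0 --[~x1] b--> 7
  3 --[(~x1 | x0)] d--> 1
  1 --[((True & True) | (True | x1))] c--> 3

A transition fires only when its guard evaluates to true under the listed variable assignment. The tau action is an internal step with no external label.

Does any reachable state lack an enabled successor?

R = {0,1,2,3,5,7}
  0: b→7  [1 out]
  1: c→3  tau→5  [2 out]
  2: ∅  [deadlock]
  3: c→0  d→1  [2 out]
  5: d→5  tau→0  [2 out]
  7: tau→2  tau→3  [2 out]
witness 2: b·tau

Answer: DEADLOCK at state 2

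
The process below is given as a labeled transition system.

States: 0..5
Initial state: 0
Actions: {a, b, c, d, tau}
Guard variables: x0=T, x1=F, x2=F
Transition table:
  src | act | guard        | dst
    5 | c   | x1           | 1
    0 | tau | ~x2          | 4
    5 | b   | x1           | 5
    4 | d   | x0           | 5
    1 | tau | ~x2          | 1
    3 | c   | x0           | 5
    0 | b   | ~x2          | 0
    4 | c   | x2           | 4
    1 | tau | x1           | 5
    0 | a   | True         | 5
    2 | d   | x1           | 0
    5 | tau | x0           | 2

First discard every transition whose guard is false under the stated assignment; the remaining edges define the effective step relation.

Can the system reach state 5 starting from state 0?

Guard filter leaves 7 enabled edge(s).
depth 0: {0}
depth 1: {4,5}  total {0,4,5}
depth 2: {2}  total {0,2,4,5}
Reachable = {0,2,4,5}
Path to 5: a

Answer: REACHABLE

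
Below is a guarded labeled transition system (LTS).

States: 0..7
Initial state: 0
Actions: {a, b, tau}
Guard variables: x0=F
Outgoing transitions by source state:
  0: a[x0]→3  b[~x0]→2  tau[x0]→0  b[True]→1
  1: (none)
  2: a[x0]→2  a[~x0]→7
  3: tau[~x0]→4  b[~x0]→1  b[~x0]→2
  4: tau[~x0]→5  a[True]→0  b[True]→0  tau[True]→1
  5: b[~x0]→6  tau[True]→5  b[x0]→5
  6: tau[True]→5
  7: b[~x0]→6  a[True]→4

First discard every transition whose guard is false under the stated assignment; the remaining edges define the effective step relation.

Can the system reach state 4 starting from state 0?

Answer: REACHABLE

Working:
After dropping false guards: 15 live edges.
Layer 0: {0}
Layer 1: {1,2}  cumulative {0,1,2}
Layer 2: {7}  cumulative {0,1,2,7}
Layer 3: {4,6}  cumulative {0,1,2,4,6,7}
Layer 4: {5}  cumulative {0,1,2,4,5,6,7}
Reach set: {0,1,2,4,5,6,7}
witness 4: b·a·a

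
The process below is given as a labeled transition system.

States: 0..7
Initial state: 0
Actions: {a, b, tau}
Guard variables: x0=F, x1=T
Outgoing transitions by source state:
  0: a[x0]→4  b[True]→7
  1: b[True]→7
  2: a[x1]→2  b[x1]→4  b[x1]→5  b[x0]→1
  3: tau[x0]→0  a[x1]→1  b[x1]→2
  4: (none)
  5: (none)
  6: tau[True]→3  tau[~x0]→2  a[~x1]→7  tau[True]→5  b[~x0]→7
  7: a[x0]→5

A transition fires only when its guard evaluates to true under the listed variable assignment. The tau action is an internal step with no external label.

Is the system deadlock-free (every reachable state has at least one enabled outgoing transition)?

Answer: DEADLOCK at state 7

Analysis:
Reachable = {0,7}
  0: b→7  [deg 1]
  7: ∅  [deadlock]
Path to 7: b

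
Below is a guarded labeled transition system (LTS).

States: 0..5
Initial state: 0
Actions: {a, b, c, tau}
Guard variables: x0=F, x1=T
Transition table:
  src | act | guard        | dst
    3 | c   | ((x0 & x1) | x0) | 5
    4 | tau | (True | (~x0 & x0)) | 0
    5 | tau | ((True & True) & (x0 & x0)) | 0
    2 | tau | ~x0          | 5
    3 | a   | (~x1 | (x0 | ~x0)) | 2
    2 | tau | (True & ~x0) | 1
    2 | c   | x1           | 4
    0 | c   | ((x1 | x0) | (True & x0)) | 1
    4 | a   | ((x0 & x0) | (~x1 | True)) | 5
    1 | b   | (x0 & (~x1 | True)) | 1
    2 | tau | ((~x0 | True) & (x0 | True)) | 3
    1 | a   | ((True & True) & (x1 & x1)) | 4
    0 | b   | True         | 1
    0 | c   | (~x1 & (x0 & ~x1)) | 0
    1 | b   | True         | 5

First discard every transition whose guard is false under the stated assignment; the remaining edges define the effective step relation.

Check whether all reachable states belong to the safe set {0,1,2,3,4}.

Answer: INVARIANT VIOLATED at state 5

Working:
Safe = {0,1,2,3,4}
R = {0,1,4,5}
  0: ✓
  1: ✓
  4: ✓
  5: ✗ unsafe
witness against invariant: c·b → 5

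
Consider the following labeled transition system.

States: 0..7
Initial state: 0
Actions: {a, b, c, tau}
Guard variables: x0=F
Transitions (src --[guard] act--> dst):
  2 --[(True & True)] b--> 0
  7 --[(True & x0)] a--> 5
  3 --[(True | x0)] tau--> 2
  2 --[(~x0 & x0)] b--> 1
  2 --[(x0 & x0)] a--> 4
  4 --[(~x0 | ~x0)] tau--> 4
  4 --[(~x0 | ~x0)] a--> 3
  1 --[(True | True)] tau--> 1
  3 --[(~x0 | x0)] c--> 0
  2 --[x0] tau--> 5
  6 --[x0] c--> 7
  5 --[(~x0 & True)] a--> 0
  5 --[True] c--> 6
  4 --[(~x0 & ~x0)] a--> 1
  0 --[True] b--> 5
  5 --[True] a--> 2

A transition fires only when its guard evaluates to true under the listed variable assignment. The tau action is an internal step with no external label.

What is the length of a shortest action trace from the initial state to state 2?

Answer: 2

Working:
Breadth-first toward 2:
  depth 0: {0}
  depth 1: {5}
  depth 2: {2,6}
depth(2)=2, e.g. b·a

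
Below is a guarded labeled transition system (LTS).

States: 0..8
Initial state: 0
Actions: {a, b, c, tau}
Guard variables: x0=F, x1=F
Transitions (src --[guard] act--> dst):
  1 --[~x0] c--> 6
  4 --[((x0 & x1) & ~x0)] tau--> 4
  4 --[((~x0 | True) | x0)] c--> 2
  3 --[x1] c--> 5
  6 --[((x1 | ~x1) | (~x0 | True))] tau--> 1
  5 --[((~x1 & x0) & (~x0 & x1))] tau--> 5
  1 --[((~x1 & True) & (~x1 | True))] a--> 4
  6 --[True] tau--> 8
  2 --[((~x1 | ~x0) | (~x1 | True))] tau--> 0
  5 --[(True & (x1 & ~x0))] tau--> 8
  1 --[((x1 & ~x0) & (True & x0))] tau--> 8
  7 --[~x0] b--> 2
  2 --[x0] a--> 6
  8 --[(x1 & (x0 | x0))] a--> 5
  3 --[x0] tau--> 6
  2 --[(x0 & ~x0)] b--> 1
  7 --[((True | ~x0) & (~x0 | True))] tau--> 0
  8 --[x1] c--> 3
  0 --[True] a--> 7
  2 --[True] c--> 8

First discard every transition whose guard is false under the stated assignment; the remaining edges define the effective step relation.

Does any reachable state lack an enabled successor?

R = {0,2,7,8}
  0: a→7  [1 exit(s)]
  2: c→8  tau→0  [2 exit(s)]
  7: b→2  tau→0  [2 exit(s)]
  8: ∅  [deadlock]
Path to 8: a·b·c

Answer: DEADLOCK at state 8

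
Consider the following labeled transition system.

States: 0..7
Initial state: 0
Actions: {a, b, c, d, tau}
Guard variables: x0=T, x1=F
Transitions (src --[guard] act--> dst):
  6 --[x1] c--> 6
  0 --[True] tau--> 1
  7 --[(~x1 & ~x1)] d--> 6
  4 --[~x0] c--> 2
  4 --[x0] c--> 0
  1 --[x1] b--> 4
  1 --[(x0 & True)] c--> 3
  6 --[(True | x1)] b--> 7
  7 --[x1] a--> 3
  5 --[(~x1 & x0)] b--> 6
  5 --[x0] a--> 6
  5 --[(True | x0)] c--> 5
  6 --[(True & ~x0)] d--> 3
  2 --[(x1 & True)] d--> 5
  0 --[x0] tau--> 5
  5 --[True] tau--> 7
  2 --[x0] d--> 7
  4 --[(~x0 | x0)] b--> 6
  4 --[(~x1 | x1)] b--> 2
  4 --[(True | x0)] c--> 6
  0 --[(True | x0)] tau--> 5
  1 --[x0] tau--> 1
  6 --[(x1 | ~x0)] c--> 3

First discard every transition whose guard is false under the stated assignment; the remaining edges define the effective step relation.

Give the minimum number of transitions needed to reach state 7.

Answer: 2

Analysis:
BFS to 7:
  Layer 0: {0}
  Layer 1: {1,5}
  Layer 2: {3,6,7}
7 enters at depth 2; path tau·tau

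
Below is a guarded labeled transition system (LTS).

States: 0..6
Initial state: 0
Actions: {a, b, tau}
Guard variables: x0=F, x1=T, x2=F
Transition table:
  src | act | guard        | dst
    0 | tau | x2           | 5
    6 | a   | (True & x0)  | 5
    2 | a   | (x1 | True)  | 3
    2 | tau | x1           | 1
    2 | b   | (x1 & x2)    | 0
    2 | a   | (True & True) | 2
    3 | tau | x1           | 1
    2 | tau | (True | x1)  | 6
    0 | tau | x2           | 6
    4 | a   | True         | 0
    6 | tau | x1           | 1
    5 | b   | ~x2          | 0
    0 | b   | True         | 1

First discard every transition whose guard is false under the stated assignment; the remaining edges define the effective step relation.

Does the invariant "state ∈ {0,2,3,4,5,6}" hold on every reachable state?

Answer: INVARIANT VIOLATED at state 1

Analysis:
Inv-set: {0,2,3,4,5,6}
Reachable = {0,1}
  0: ✓
  1: outside
counterexample path to 1: b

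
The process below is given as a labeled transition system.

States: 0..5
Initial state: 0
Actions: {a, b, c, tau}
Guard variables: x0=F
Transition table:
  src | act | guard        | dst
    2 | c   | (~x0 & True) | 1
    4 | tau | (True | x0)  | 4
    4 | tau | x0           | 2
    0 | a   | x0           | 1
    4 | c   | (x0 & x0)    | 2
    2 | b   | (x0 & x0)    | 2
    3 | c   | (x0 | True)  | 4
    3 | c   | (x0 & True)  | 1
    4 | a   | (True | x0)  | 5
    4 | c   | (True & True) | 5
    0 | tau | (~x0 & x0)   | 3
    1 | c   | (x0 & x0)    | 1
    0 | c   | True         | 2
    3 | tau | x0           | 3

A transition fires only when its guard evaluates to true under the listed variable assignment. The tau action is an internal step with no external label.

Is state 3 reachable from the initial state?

After dropping false guards: 6 live edges.
Layer 0: {0}
Layer 1: {2}  cumulative {0,2}
Layer 2: {1}  cumulative {0,1,2}
R = {0,1,2}

Answer: UNREACHABLE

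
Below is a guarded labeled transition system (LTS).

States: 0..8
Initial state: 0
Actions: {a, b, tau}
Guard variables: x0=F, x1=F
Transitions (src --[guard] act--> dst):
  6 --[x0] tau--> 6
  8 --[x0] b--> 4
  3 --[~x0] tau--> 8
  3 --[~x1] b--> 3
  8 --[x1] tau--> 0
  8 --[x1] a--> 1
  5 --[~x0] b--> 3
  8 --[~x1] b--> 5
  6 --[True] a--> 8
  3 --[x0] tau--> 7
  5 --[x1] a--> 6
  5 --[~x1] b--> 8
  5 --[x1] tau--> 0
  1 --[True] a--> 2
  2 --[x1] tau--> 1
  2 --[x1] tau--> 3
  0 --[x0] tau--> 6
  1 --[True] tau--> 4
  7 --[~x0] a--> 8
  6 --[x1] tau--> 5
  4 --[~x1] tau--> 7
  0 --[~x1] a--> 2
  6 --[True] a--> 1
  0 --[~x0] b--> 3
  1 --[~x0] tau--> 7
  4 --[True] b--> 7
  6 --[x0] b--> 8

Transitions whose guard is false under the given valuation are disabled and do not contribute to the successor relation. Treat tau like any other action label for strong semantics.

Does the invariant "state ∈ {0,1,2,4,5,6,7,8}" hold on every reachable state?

Inv-set: {0,1,2,4,5,6,7,8}
R = {0,2,3,5,8}
  0: ✓
  2: ✓
  3: VIOLATES
  5: ✓
  8: ✓
witness against invariant: b → 3

Answer: INVARIANT VIOLATED at state 3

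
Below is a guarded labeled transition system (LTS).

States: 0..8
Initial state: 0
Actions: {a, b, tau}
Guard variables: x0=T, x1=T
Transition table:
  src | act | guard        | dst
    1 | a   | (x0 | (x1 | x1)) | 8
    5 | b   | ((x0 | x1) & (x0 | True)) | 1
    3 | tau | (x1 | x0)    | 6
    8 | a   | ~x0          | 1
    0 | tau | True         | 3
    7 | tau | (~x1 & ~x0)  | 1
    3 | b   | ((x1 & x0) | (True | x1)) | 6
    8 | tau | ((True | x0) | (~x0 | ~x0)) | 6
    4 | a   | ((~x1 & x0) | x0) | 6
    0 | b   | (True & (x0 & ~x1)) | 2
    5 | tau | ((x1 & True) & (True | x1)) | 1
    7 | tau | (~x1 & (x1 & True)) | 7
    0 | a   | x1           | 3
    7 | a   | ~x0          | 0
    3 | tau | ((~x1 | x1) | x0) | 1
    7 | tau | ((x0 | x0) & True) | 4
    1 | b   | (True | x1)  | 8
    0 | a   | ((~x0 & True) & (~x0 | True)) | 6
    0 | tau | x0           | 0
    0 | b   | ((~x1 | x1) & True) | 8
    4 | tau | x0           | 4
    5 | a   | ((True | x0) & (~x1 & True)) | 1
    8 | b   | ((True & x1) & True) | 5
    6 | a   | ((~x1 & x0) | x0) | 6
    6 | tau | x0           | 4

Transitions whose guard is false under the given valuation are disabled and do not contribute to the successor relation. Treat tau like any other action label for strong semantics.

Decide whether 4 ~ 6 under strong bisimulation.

Compute ~ classes (split until stable):
  π0 = {{0,1,2,3,4,5,6,7,8}}
  π1 = {{0},{1},{2},{3,5,8},{4,6},{7}}
  π2 = {{0},{1},{2},{3},{4,6},{5},{7},{8}}
Fixed point at round 3; 8 class(es).
[4]={4,6}  [6]={4,6}

Answer: BISIMILAR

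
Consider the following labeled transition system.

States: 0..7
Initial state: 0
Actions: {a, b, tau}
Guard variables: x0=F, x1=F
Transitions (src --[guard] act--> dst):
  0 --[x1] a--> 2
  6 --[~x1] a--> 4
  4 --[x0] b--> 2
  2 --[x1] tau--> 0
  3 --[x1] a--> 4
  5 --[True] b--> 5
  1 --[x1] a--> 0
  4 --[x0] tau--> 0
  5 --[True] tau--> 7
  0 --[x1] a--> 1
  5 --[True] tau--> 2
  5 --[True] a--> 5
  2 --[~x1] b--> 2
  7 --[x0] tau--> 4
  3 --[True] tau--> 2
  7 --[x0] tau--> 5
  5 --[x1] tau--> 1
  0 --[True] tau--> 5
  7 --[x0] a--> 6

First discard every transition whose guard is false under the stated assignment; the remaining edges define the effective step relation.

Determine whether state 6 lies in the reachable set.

8 transition(s) survive guard evaluation.
L0 = {0}
L1 = {5}  cumulative {0,5}
L2 = {2,7}  cumulative {0,2,5,7}
R = {0,2,5,7}

Answer: UNREACHABLE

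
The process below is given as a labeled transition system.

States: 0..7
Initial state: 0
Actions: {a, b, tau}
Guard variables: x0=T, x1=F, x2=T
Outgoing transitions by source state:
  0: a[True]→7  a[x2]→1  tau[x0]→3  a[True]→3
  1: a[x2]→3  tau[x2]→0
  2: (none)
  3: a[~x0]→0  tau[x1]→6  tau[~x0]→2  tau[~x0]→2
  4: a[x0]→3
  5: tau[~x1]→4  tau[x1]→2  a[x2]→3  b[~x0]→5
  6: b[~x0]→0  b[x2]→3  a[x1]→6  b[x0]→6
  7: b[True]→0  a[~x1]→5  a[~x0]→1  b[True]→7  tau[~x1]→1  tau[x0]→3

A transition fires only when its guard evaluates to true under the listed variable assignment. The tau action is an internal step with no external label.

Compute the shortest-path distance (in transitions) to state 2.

Answer: UNREACHABLE

Trace:
Layered search for 2:
  depth 0: {0}
  depth 1: {1,3,7}
  depth 2: {5}
  depth 3: {4}
2 never appears.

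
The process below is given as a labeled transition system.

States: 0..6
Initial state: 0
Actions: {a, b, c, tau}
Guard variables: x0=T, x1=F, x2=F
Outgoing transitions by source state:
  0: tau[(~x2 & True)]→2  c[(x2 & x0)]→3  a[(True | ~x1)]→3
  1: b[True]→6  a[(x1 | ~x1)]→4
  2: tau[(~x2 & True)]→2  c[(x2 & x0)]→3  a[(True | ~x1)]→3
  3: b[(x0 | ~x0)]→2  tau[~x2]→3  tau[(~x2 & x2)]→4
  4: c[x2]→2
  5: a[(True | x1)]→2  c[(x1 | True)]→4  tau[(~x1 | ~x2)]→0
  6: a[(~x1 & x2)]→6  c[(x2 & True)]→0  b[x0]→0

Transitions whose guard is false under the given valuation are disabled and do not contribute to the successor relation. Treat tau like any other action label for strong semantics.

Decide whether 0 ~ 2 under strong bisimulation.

Answer: BISIMILAR

Working:
Bisimulation quotient by refinement:
  round 0: {{0,1,2,3,4,5,6}}
  round 1: {{0,2},{1},{3},{4},{5},{6}}
Fixed point at round 2; 6 class(es).
[0]={0,2}  [2]={0,2}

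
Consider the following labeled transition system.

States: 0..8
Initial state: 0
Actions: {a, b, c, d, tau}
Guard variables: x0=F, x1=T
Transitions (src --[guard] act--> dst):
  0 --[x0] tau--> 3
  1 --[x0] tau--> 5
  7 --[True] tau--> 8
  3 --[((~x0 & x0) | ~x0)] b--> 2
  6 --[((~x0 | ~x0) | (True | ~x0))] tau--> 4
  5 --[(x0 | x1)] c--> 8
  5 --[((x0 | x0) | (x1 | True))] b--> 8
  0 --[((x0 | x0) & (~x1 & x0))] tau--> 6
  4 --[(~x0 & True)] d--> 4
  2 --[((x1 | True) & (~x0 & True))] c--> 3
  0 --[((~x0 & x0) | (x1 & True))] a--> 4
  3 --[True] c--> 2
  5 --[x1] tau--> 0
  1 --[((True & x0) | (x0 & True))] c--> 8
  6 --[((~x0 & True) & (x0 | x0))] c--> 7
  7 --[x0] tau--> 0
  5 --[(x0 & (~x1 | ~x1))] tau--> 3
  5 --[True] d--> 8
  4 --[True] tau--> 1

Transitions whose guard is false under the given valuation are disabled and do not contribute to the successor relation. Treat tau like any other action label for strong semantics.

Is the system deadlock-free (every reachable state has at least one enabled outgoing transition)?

Answer: DEADLOCK at state 1

Analysis:
Reachable = {0,1,4}
  0: a→4  [1 exit(s)]
  1: ∅  [deadlock]
  4: d→4  tau→1  [2 exit(s)]
witness 1: a·tau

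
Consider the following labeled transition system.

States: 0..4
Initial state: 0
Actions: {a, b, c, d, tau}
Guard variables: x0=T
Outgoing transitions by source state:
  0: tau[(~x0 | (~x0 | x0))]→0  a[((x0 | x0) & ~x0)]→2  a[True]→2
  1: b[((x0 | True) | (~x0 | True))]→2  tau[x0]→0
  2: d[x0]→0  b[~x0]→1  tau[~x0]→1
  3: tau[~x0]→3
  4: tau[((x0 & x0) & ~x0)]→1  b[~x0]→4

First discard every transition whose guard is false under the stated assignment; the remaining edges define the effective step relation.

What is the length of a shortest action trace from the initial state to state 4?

Answer: UNREACHABLE

Working:
Layered search for 4:
  Layer 0: {0}
  Layer 1: {2}
4 never appears.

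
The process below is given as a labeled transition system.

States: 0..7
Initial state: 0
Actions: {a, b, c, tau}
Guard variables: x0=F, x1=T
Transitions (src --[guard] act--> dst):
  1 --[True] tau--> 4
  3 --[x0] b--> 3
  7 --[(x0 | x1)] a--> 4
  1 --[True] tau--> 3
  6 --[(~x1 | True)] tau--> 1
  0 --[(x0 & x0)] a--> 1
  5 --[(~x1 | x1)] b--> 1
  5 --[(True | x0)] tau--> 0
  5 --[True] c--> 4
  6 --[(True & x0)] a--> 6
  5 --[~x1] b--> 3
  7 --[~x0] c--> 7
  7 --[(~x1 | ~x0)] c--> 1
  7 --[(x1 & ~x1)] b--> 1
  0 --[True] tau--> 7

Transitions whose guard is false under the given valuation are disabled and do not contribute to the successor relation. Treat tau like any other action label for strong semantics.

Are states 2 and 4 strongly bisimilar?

Answer: BISIMILAR

Analysis:
Refine partition for ~:
  P[0] = {{0,1,2,3,4,5,6,7}}
  P[1] = {{0,1,6},{2,3,4},{5},{7}}
  P[2] = {{0},{1},{2,3,4},{5},{6},{7}}
stable after 3 split(s): 6 block(s)
class of 2: {2,3,4}; class of 4: {2,3,4}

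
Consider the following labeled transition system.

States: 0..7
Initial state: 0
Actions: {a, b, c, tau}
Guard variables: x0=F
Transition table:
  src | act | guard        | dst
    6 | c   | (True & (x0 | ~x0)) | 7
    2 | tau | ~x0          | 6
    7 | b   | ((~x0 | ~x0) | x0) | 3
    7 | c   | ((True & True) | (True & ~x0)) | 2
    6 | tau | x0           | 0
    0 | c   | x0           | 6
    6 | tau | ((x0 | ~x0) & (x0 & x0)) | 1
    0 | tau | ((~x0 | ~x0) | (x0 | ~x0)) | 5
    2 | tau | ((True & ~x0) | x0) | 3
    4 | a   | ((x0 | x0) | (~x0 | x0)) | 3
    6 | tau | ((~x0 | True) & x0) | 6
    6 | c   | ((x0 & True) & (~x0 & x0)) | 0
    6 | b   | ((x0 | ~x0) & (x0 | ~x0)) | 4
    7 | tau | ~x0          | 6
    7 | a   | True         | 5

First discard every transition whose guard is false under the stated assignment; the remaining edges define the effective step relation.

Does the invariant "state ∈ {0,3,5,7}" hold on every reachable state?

Answer: INVARIANT HOLDS

Analysis:
Inv-set: {0,3,5,7}
Reachable = {0,5}
  0: ok
  5: ok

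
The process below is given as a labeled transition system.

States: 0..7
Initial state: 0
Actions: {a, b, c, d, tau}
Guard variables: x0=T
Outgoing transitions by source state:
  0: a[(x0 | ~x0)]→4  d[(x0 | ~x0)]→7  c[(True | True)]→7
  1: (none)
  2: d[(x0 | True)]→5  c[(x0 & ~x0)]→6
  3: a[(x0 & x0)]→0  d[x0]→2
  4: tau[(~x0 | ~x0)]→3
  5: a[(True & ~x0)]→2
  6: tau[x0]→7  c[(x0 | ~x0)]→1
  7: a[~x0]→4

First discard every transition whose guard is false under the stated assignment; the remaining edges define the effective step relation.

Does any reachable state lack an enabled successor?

Answer: DEADLOCK at state 4

Working:
Reachable = {0,4,7}
  0: a→4  c→7  d→7  [3 exit(s)]
  4: ∅  [STUCK]
  7: ∅  [STUCK]
trace reaching 4: a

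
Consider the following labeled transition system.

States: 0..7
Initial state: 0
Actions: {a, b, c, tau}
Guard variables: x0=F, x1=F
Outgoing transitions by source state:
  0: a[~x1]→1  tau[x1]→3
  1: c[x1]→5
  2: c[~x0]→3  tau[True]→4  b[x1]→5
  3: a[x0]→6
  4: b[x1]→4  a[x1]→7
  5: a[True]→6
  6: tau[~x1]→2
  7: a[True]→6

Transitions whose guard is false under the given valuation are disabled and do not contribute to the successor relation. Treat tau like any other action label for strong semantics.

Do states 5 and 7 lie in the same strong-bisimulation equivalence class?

Refine partition for ~:
  round 0: {{0,1,2,3,4,5,6,7}}
  round 1: {{0,5,7},{1,3,4},{2},{6}}
  round 2: {{0},{1,3,4},{2},{5,7},{6}}
5 equivalence class(es) (converged in 3)
5∈{5,7}, 7∈{5,7}

Answer: BISIMILAR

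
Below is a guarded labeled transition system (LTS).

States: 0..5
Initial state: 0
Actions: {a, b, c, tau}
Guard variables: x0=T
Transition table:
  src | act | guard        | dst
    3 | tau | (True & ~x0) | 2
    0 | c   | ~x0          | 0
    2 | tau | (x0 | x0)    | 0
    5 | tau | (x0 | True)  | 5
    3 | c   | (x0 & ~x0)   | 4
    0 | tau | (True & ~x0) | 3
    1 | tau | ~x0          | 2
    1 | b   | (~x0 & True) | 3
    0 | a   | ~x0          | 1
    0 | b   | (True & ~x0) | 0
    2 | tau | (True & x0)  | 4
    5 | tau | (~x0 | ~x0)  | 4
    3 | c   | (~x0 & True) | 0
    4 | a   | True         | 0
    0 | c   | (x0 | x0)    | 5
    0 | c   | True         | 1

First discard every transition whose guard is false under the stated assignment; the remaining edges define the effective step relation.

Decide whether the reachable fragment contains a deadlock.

Reachable = {0,1,5}
  0: c→1  c→5  [2 exit(s)]
  1: ∅  [deadlock]
  5: tau→5  [1 exit(s)]
witness 1: c

Answer: DEADLOCK at state 1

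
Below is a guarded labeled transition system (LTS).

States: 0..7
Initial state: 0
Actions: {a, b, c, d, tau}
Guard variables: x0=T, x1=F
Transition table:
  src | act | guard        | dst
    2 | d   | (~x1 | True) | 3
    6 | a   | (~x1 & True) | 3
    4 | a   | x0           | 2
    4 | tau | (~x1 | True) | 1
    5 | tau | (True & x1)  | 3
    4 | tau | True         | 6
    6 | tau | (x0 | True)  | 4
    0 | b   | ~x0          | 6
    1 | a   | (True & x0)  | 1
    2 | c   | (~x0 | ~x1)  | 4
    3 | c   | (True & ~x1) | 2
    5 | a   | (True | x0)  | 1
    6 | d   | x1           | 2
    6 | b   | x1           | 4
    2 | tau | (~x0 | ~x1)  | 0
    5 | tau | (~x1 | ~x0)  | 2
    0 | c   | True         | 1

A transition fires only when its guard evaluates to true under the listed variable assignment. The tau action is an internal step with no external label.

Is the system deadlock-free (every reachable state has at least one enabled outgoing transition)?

R = {0,1}
  0: c→1  [1 exit(s)]
  1: a→1  [1 exit(s)]

Answer: DEADLOCK-FREE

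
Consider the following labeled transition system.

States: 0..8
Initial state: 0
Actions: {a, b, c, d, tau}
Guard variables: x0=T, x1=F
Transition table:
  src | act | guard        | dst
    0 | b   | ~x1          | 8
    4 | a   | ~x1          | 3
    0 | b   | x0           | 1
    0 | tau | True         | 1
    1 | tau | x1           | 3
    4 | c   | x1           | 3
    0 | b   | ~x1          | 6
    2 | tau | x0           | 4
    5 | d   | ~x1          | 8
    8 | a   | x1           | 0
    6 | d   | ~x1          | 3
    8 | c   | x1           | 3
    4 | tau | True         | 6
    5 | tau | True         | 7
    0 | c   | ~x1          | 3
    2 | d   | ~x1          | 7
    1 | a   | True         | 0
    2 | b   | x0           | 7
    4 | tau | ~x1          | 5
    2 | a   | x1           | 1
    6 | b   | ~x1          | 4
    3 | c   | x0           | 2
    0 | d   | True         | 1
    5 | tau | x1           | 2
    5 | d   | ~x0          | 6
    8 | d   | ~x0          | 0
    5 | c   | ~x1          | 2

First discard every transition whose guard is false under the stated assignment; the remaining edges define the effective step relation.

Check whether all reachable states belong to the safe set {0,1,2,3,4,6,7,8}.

Allowed set {0,1,2,3,4,6,7,8}
Reach set: {0,1,2,3,4,5,6,7,8}
  0: safe
  1: safe
  2: safe
  3: safe
  4: safe
  5: outside
  6: safe
  7: safe
  8: safe
reach 5 via b·b·tau — violates

Answer: INVARIANT VIOLATED at state 5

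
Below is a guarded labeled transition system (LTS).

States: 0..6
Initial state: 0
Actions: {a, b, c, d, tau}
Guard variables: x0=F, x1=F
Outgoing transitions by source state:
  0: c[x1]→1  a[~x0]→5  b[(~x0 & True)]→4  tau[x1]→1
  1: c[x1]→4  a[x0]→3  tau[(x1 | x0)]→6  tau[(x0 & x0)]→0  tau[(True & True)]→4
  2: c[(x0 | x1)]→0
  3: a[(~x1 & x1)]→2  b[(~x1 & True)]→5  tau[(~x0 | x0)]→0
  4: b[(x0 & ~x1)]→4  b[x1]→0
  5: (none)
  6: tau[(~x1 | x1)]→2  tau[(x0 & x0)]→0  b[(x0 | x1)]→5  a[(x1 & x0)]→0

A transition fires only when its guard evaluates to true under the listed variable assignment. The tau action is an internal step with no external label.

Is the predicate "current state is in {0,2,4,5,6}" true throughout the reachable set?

Allowed set {0,2,4,5,6}
R = {0,4,5}
  0: safe
  4: safe
  5: safe

Answer: INVARIANT HOLDS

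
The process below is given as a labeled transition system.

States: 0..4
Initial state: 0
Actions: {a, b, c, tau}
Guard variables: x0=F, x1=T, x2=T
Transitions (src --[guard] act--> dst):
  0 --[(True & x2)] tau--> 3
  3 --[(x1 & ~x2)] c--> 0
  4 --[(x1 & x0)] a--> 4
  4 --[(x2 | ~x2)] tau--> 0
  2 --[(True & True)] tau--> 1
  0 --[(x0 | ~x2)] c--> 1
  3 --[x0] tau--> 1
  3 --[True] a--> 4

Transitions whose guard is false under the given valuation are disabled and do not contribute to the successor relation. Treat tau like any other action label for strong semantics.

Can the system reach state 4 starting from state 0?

4 transition(s) survive guard evaluation.
Layer 0: {0}
Layer 1: {3}  now seen {0,3}
Layer 2: {4}  now seen {0,3,4}
Reach set: {0,3,4}
witness 4: tau·a

Answer: REACHABLE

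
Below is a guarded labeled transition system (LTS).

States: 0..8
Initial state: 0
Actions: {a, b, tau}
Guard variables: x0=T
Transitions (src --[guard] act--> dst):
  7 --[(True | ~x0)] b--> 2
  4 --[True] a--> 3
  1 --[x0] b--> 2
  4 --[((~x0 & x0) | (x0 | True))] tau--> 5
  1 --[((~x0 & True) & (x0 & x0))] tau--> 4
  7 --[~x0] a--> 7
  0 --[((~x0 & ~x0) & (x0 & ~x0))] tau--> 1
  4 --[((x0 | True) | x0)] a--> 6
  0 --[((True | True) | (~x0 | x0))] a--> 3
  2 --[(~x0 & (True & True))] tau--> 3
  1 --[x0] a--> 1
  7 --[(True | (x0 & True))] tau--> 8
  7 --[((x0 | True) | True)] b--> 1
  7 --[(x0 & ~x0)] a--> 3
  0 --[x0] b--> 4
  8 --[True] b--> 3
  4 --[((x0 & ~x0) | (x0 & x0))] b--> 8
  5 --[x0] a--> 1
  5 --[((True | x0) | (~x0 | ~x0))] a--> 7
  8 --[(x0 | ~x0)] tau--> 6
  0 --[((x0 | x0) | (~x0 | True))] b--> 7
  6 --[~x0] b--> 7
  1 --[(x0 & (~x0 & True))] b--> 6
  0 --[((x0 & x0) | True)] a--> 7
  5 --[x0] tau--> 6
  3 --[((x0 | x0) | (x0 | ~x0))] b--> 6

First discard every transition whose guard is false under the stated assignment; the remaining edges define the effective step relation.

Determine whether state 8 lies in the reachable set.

Answer: REACHABLE

Analysis:
19 transition(s) survive guard evaluation.
Layer 0: {0}
Layer 1: {3,4,7}  now seen {0,3,4,7}
Layer 2: {1,2,5,6,8}  now seen {0,1,2,3,4,5,6,7,8}
R = {0,1,2,3,4,5,6,7,8}
Path to 8: a·tau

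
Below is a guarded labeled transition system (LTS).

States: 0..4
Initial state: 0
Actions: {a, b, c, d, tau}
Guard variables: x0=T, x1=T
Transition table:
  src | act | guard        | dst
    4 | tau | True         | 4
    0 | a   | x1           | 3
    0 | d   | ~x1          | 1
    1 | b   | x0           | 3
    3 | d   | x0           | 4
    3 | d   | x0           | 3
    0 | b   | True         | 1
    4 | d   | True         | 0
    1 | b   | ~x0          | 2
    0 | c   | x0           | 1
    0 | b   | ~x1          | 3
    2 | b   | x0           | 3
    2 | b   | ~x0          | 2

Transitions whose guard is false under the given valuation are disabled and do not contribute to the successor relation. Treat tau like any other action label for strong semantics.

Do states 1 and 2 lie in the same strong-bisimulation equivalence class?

Compute ~ classes (split until stable):
  round 0: {{0,1,2,3,4}}
  round 1: {{0},{1,2},{3},{4}}
stable after 2 split(s): 4 block(s)
class of 1: {1,2}; class of 2: {1,2}

Answer: BISIMILAR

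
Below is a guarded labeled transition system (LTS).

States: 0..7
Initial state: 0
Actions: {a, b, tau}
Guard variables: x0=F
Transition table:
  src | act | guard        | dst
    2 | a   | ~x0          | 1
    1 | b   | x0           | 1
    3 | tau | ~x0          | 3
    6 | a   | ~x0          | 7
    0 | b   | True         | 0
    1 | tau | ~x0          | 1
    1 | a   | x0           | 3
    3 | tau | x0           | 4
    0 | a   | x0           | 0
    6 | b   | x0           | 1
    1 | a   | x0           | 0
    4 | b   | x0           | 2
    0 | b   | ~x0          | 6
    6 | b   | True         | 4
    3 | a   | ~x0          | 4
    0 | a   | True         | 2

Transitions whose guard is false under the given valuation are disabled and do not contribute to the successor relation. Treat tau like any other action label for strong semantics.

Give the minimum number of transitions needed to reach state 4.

Breadth-first toward 4:
  Layer 0: {0}
  Layer 1: {2,6}
  Layer 2: {1,4,7}
depth(4)=2, e.g. b·b

Answer: 2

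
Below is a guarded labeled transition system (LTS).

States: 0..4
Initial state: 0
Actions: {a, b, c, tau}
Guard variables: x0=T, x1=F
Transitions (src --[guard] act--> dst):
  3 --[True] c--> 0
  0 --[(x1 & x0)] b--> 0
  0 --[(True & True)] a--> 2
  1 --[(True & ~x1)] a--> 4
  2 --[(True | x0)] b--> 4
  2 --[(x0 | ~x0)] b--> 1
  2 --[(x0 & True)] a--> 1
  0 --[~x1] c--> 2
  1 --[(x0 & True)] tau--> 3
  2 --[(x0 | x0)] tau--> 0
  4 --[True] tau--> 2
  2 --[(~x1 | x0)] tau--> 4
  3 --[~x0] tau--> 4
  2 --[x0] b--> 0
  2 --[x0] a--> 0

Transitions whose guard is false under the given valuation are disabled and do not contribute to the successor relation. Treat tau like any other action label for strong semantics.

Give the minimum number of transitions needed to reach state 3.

Layered search for 3:
  depth 0: {0}
  depth 1: {2}
  depth 2: {1,4}
  depth 3: {3}
first hit 3 at d=3 via a·a·tau

Answer: 3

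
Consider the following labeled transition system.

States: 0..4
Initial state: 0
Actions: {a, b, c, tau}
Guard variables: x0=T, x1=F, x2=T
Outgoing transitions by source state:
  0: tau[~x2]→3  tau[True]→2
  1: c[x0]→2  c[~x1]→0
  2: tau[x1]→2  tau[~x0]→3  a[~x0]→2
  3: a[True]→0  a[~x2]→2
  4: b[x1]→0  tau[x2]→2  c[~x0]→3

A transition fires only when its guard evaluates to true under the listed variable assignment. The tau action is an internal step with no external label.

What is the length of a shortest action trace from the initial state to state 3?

BFS to 3:
  L0 = {0}
  L1 = {2}
3 never appears.

Answer: UNREACHABLE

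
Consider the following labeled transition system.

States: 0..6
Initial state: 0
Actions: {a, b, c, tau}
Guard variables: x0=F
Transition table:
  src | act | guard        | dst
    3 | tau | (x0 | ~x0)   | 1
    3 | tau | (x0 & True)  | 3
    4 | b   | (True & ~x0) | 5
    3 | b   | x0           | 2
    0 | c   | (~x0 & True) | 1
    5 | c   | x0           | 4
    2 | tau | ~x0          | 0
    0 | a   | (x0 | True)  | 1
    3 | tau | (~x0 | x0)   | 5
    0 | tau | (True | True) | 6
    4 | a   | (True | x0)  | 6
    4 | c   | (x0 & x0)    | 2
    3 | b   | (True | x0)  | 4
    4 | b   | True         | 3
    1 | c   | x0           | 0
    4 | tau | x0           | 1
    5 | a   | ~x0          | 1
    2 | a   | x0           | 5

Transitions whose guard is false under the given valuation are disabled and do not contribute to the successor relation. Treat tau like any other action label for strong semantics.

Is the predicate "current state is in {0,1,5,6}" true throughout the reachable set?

Allowed set {0,1,5,6}
R = {0,1,6}
  0: ok
  1: ok
  6: ok

Answer: INVARIANT HOLDS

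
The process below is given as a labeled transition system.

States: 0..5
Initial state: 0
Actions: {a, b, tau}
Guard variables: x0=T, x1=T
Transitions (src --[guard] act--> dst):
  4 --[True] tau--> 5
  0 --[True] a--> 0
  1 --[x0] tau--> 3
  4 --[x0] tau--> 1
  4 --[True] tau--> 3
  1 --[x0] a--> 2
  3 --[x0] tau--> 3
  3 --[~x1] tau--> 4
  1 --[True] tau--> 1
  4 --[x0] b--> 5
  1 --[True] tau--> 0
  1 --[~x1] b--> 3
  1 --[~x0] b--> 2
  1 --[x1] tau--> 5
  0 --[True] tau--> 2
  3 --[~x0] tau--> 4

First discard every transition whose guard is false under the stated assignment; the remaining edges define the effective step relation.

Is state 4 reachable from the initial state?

12 transition(s) survive guard evaluation.
Layer 0: {0}
Layer 1: {2}  total {0,2}
R = {0,2}

Answer: UNREACHABLE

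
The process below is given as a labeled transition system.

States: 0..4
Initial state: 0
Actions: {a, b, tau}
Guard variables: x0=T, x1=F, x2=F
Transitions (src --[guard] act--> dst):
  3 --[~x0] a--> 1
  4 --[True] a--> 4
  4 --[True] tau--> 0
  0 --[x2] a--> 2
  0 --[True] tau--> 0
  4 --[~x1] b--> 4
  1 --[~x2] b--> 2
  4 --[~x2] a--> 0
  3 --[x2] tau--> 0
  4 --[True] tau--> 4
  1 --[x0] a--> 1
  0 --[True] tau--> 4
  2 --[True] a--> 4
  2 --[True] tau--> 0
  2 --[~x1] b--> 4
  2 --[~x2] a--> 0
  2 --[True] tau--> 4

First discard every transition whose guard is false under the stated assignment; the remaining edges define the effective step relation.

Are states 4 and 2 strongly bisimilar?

Refine partition for ~:
  P[0] = {{0,1,2,3,4}}
  P[1] = {{0},{1},{2,4},{3}}
4 equivalence class(es) (converged in 2)
class of 4: {2,4}; class of 2: {2,4}

Answer: BISIMILAR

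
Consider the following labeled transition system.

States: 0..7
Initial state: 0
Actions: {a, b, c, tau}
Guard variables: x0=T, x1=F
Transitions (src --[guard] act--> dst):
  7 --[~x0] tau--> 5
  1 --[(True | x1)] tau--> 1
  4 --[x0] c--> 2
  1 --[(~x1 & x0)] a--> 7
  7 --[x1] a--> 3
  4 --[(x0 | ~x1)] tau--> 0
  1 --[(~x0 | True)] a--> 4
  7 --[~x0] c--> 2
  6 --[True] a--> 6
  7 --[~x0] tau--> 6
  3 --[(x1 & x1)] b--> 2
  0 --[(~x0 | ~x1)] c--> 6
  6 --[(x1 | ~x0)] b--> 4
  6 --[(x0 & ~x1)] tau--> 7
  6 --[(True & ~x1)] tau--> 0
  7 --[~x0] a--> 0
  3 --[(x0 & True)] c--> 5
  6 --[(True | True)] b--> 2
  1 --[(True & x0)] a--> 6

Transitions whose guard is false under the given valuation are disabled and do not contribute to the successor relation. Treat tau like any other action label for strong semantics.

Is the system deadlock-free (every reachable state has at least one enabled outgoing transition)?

Reachable = {0,2,6,7}
  0: c→6  [deg 1]
  2: ∅  [no exit]
  6: a→6  b→2  tau→0  tau→7  [deg 4]
  7: ∅  [no exit]
Path to 2: c·b

Answer: DEADLOCK at state 2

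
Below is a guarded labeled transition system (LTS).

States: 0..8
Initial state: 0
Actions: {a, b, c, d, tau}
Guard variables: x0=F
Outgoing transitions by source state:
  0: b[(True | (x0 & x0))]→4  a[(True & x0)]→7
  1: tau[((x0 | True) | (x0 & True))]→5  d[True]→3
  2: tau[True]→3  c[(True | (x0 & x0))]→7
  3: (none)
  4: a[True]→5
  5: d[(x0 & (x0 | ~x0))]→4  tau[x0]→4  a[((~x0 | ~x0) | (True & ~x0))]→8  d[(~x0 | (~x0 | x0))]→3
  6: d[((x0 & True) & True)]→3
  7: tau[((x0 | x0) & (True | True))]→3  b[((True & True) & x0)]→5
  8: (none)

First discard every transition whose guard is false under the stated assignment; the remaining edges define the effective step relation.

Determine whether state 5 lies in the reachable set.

Answer: REACHABLE

Analysis:
Guard filter leaves 8 enabled edge(s).
depth 0: {0}
depth 1: {4}  cumulative {0,4}
depth 2: {5}  cumulative {0,4,5}
depth 3: {3,8}  cumulative {0,3,4,5,8}
Reachable = {0,3,4,5,8}
trace reaching 5: b·a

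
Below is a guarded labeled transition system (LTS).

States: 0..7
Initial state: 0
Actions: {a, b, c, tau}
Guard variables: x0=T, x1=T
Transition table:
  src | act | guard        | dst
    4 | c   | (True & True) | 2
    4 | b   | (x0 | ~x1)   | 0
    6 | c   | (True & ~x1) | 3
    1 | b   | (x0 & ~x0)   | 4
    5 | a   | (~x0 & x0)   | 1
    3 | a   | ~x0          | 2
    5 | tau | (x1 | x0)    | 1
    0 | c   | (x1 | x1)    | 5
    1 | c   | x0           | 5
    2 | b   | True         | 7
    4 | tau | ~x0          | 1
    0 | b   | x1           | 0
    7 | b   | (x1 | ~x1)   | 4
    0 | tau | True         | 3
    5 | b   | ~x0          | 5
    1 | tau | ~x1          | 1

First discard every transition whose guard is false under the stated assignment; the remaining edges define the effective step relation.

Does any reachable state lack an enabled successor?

Reachable = {0,1,3,5}
  0: b→0  c→5  tau→3  [3 exit(s)]
  1: c→5  [1 exit(s)]
  3: ∅  [deadlock]
  5: tau→1  [1 exit(s)]
witness 3: tau

Answer: DEADLOCK at state 3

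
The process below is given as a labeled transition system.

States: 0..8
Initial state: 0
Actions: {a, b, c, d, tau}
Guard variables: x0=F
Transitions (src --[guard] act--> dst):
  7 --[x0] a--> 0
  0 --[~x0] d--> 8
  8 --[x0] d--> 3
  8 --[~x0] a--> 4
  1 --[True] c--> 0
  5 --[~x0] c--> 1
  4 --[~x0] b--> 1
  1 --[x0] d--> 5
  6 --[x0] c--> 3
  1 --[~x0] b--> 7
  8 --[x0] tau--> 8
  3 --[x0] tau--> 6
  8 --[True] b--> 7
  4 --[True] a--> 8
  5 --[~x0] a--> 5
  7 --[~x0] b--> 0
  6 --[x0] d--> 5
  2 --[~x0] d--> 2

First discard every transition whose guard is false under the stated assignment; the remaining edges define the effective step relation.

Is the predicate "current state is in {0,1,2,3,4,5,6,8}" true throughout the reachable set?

Answer: INVARIANT VIOLATED at state 7

Working:
Allowed set {0,1,2,3,4,5,6,8}
R = {0,1,4,7,8}
  0: ✓
  1: ✓
  4: ✓
  7: VIOLATES
  8: ✓
counterexample path to 7: d·b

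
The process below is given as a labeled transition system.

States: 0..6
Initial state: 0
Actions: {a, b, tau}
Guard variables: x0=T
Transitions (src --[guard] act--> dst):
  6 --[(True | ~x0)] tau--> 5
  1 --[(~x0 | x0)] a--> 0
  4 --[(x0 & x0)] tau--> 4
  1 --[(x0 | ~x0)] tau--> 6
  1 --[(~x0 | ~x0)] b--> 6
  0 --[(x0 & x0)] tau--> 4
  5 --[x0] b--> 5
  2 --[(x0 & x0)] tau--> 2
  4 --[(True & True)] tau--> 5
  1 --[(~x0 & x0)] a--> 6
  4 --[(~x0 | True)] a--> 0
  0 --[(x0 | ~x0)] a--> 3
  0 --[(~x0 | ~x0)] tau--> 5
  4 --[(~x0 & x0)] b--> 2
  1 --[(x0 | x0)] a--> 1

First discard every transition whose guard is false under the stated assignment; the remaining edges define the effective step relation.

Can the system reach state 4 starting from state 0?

Answer: REACHABLE

Analysis:
Guard filter leaves 11 enabled edge(s).
depth 0: {0}
depth 1: {3,4}  now seen {0,3,4}
depth 2: {5}  now seen {0,3,4,5}
Reachable = {0,3,4,5}
witness 4: tau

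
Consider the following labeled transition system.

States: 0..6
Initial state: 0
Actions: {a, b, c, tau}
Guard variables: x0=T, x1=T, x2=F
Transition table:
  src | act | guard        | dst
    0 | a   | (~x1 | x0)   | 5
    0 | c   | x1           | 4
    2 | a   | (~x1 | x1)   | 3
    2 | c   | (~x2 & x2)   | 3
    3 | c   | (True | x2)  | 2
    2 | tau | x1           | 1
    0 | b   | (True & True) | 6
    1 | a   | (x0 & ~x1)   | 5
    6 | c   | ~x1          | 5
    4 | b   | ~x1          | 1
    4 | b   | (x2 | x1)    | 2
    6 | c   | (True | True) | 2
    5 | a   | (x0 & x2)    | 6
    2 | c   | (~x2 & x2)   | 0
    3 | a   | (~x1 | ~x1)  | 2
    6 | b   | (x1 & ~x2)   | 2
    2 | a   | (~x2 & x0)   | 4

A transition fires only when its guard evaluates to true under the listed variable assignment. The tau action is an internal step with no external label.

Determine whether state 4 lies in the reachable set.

Answer: REACHABLE

Working:
10 transition(s) survive guard evaluation.
depth 0: {0}
depth 1: {4,5,6}  cumulative {0,4,5,6}
depth 2: {2}  cumulative {0,2,4,5,6}
depth 3: {1,3}  cumulative {0,1,2,3,4,5,6}
R = {0,1,2,3,4,5,6}
Path to 4: c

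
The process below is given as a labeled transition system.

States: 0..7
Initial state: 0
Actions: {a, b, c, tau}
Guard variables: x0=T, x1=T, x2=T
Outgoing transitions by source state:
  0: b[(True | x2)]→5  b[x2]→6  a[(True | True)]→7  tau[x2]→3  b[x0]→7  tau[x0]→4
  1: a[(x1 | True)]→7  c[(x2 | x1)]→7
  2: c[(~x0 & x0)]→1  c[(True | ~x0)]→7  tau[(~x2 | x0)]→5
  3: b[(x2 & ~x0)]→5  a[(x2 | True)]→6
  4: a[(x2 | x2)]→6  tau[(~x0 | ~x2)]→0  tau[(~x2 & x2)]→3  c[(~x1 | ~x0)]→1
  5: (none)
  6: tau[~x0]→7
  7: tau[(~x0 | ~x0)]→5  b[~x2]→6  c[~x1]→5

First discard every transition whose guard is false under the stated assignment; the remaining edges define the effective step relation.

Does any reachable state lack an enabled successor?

R = {0,3,4,5,6,7}
  0: a→7  b→5  b→6  b→7  tau→3  tau→4  [6 out]
  3: a→6  [1 out]
  4: a→6  [1 out]
  5: ∅  [deadlock]
  6: ∅  [deadlock]
  7: ∅  [deadlock]
witness 5: b

Answer: DEADLOCK at state 5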